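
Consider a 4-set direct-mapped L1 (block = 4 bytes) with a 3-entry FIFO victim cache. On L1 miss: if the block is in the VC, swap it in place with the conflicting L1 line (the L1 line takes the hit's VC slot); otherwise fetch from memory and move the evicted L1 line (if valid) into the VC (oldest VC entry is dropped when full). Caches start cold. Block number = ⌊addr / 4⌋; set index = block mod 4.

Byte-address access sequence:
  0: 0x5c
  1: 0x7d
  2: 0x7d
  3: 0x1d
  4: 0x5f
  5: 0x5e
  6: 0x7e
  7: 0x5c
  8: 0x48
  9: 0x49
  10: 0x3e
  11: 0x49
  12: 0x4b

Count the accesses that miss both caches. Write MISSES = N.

MISSES = 5

  [0] addr=0x5c blk=23 s=3: MISS | VC []
  [1] addr=0x7d blk=31 s=3: MISS | VC [23]
  [2] addr=0x7d blk=31 s=3: L1-HIT | VC [23]
  [3] addr=0x1d blk=7 s=3: MISS | VC [23, 31]
  [4] addr=0x5f blk=23 s=3: VC-HIT | VC [7, 31]
  [5] addr=0x5e blk=23 s=3: L1-HIT | VC [7, 31]
  [6] addr=0x7e blk=31 s=3: VC-HIT | VC [7, 23]
  [7] addr=0x5c blk=23 s=3: VC-HIT | VC [7, 31]
  [8] addr=0x48 blk=18 s=2: MISS | VC [7, 31]
  [9] addr=0x49 blk=18 s=2: L1-HIT | VC [7, 31]
  [10] addr=0x3e blk=15 s=3: MISS | VC [7, 31, 23]
  [11] addr=0x49 blk=18 s=2: L1-HIT | VC [7, 31, 23]
  [12] addr=0x4b blk=18 s=2: L1-HIT | VC [7, 31, 23]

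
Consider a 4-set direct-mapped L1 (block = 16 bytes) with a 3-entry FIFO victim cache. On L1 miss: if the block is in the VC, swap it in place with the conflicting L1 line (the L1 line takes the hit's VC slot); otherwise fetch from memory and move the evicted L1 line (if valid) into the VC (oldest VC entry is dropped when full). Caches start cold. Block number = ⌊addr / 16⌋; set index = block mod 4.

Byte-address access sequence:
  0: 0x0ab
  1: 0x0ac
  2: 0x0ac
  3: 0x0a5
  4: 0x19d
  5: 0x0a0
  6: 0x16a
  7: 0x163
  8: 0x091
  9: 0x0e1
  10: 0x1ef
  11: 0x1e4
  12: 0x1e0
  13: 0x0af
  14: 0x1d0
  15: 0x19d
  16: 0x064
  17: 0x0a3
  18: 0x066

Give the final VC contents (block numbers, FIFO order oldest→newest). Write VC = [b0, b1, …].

VC = [9, 29, 10]

  [0] addr=0xab blk=10 s=2: MISS | VC []
  [1] addr=0xac blk=10 s=2: L1-HIT | VC []
  [2] addr=0xac blk=10 s=2: L1-HIT | VC []
  [3] addr=0xa5 blk=10 s=2: L1-HIT | VC []
  [4] addr=0x19d blk=25 s=1: MISS | VC []
  [5] addr=0xa0 blk=10 s=2: L1-HIT | VC []
  [6] addr=0x16a blk=22 s=2: MISS | VC [10]
  [7] addr=0x163 blk=22 s=2: L1-HIT | VC [10]
  [8] addr=0x91 blk=9 s=1: MISS | VC [10, 25]
  [9] addr=0xe1 blk=14 s=2: MISS | VC [10, 25, 22]
  [10] addr=0x1ef blk=30 s=2: MISS | VC [25, 22, 14]
  [11] addr=0x1e4 blk=30 s=2: L1-HIT | VC [25, 22, 14]
  [12] addr=0x1e0 blk=30 s=2: L1-HIT | VC [25, 22, 14]
  [13] addr=0xaf blk=10 s=2: MISS | VC [22, 14, 30]
  [14] addr=0x1d0 blk=29 s=1: MISS | VC [14, 30, 9]
  [15] addr=0x19d blk=25 s=1: MISS | VC [30, 9, 29]
  [16] addr=0x64 blk=6 s=2: MISS | VC [9, 29, 10]
  [17] addr=0xa3 blk=10 s=2: VC-HIT | VC [9, 29, 6]
  [18] addr=0x66 blk=6 s=2: VC-HIT | VC [9, 29, 10]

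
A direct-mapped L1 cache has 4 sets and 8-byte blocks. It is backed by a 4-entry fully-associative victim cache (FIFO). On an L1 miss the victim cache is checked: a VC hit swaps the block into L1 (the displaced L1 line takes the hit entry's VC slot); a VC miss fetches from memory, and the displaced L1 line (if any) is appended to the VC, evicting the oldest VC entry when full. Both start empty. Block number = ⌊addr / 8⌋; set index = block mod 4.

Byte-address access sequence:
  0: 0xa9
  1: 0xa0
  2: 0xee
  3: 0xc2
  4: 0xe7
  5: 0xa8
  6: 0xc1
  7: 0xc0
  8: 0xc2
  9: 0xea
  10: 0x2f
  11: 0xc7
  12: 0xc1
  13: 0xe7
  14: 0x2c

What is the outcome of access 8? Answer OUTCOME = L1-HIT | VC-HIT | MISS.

OUTCOME = L1-HIT

0: 0xa9 (blk 21, set 1) → MISS  vc=[]
1: 0xa0 (blk 20, set 0) → MISS  vc=[]
2: 0xee (blk 29, set 1) → MISS  vc=[21]
3: 0xc2 (blk 24, set 0) → MISS  vc=[21, 20]
4: 0xe7 (blk 28, set 0) → MISS  vc=[21, 20, 24]
5: 0xa8 (blk 21, set 1) → VC-HIT  vc=[29, 20, 24]
6: 0xc1 (blk 24, set 0) → VC-HIT  vc=[29, 20, 28]
7: 0xc0 (blk 24, set 0) → L1-HIT  vc=[29, 20, 28]
8: 0xc2 (blk 24, set 0) → L1-HIT  vc=[29, 20, 28]
9: 0xea (blk 29, set 1) → VC-HIT  vc=[21, 20, 28]
10: 0x2f (blk 5, set 1) → MISS  vc=[21, 20, 28, 29]
11: 0xc7 (blk 24, set 0) → L1-HIT  vc=[21, 20, 28, 29]
12: 0xc1 (blk 24, set 0) → L1-HIT  vc=[21, 20, 28, 29]
13: 0xe7 (blk 28, set 0) → VC-HIT  vc=[21, 20, 24, 29]
14: 0x2c (blk 5, set 1) → L1-HIT  vc=[21, 20, 24, 29]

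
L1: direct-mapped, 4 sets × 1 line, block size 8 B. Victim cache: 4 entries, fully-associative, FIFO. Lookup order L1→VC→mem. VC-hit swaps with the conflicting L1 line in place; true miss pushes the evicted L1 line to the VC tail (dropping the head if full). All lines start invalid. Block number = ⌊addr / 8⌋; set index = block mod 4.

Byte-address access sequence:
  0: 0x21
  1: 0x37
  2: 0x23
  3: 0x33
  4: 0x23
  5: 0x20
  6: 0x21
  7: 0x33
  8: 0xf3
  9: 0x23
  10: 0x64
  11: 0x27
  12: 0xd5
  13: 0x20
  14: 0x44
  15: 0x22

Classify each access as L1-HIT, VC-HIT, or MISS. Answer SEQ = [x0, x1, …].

0: 0x21 (blk 4, set 0) → MISS  vc=[]
1: 0x37 (blk 6, set 2) → MISS  vc=[]
2: 0x23 (blk 4, set 0) → L1-HIT  vc=[]
3: 0x33 (blk 6, set 2) → L1-HIT  vc=[]
4: 0x23 (blk 4, set 0) → L1-HIT  vc=[]
5: 0x20 (blk 4, set 0) → L1-HIT  vc=[]
6: 0x21 (blk 4, set 0) → L1-HIT  vc=[]
7: 0x33 (blk 6, set 2) → L1-HIT  vc=[]
8: 0xf3 (blk 30, set 2) → MISS  vc=[6]
9: 0x23 (blk 4, set 0) → L1-HIT  vc=[6]
10: 0x64 (blk 12, set 0) → MISS  vc=[6, 4]
11: 0x27 (blk 4, set 0) → VC-HIT  vc=[6, 12]
12: 0xd5 (blk 26, set 2) → MISS  vc=[6, 12, 30]
13: 0x20 (blk 4, set 0) → L1-HIT  vc=[6, 12, 30]
14: 0x44 (blk 8, set 0) → MISS  vc=[6, 12, 30, 4]
15: 0x22 (blk 4, set 0) → VC-HIT  vc=[6, 12, 30, 8]

SEQ = [MISS, MISS, L1-HIT, L1-HIT, L1-HIT, L1-HIT, L1-HIT, L1-HIT, MISS, L1-HIT, MISS, VC-HIT, MISS, L1-HIT, MISS, VC-HIT]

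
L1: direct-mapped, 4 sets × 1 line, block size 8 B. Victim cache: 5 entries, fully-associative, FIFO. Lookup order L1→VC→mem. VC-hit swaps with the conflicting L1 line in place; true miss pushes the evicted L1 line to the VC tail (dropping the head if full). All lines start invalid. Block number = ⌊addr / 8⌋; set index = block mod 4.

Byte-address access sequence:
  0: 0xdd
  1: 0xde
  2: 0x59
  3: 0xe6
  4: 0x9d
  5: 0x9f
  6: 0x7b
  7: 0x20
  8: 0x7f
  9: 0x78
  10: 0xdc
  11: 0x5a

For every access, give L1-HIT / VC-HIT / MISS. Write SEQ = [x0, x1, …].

  [0] addr=0xdd blk=27 s=3: MISS | VC []
  [1] addr=0xde blk=27 s=3: L1-HIT | VC []
  [2] addr=0x59 blk=11 s=3: MISS | VC [27]
  [3] addr=0xe6 blk=28 s=0: MISS | VC [27]
  [4] addr=0x9d blk=19 s=3: MISS | VC [27, 11]
  [5] addr=0x9f blk=19 s=3: L1-HIT | VC [27, 11]
  [6] addr=0x7b blk=15 s=3: MISS | VC [27, 11, 19]
  [7] addr=0x20 blk=4 s=0: MISS | VC [27, 11, 19, 28]
  [8] addr=0x7f blk=15 s=3: L1-HIT | VC [27, 11, 19, 28]
  [9] addr=0x78 blk=15 s=3: L1-HIT | VC [27, 11, 19, 28]
  [10] addr=0xdc blk=27 s=3: VC-HIT | VC [15, 11, 19, 28]
  [11] addr=0x5a blk=11 s=3: VC-HIT | VC [15, 27, 19, 28]

SEQ = [MISS, L1-HIT, MISS, MISS, MISS, L1-HIT, MISS, MISS, L1-HIT, L1-HIT, VC-HIT, VC-HIT]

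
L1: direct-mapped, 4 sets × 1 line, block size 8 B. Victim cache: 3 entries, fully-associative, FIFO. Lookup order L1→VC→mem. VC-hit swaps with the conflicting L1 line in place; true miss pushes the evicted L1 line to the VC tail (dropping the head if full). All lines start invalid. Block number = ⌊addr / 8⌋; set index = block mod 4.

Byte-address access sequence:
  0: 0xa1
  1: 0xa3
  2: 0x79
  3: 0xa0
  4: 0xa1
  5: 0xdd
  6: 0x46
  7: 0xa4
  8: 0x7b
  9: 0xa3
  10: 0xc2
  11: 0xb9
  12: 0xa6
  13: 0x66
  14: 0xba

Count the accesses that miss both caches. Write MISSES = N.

MISSES = 7

0: 0xa1 (blk 20, set 0) → MISS  vc=[]
1: 0xa3 (blk 20, set 0) → L1-HIT  vc=[]
2: 0x79 (blk 15, set 3) → MISS  vc=[]
3: 0xa0 (blk 20, set 0) → L1-HIT  vc=[]
4: 0xa1 (blk 20, set 0) → L1-HIT  vc=[]
5: 0xdd (blk 27, set 3) → MISS  vc=[15]
6: 0x46 (blk 8, set 0) → MISS  vc=[15, 20]
7: 0xa4 (blk 20, set 0) → VC-HIT  vc=[15, 8]
8: 0x7b (blk 15, set 3) → VC-HIT  vc=[27, 8]
9: 0xa3 (blk 20, set 0) → L1-HIT  vc=[27, 8]
10: 0xc2 (blk 24, set 0) → MISS  vc=[27, 8, 20]
11: 0xb9 (blk 23, set 3) → MISS  vc=[8, 20, 15]
12: 0xa6 (blk 20, set 0) → VC-HIT  vc=[8, 24, 15]
13: 0x66 (blk 12, set 0) → MISS  vc=[24, 15, 20]
14: 0xba (blk 23, set 3) → L1-HIT  vc=[24, 15, 20]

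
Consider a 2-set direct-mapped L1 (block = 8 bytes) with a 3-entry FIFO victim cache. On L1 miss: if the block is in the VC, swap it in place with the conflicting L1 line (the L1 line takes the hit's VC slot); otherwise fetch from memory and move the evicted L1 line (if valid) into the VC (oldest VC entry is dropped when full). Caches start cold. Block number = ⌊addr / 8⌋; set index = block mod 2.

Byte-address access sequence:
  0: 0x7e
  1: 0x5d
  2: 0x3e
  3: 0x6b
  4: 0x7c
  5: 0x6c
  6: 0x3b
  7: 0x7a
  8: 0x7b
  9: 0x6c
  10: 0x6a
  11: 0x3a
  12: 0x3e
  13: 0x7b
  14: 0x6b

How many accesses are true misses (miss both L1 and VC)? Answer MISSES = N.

MISSES = 4

0: 0x7e (blk 15, set 1) → MISS  vc=[]
1: 0x5d (blk 11, set 1) → MISS  vc=[15]
2: 0x3e (blk 7, set 1) → MISS  vc=[15, 11]
3: 0x6b (blk 13, set 1) → MISS  vc=[15, 11, 7]
4: 0x7c (blk 15, set 1) → VC-HIT  vc=[13, 11, 7]
5: 0x6c (blk 13, set 1) → VC-HIT  vc=[15, 11, 7]
6: 0x3b (blk 7, set 1) → VC-HIT  vc=[15, 11, 13]
7: 0x7a (blk 15, set 1) → VC-HIT  vc=[7, 11, 13]
8: 0x7b (blk 15, set 1) → L1-HIT  vc=[7, 11, 13]
9: 0x6c (blk 13, set 1) → VC-HIT  vc=[7, 11, 15]
10: 0x6a (blk 13, set 1) → L1-HIT  vc=[7, 11, 15]
11: 0x3a (blk 7, set 1) → VC-HIT  vc=[13, 11, 15]
12: 0x3e (blk 7, set 1) → L1-HIT  vc=[13, 11, 15]
13: 0x7b (blk 15, set 1) → VC-HIT  vc=[13, 11, 7]
14: 0x6b (blk 13, set 1) → VC-HIT  vc=[15, 11, 7]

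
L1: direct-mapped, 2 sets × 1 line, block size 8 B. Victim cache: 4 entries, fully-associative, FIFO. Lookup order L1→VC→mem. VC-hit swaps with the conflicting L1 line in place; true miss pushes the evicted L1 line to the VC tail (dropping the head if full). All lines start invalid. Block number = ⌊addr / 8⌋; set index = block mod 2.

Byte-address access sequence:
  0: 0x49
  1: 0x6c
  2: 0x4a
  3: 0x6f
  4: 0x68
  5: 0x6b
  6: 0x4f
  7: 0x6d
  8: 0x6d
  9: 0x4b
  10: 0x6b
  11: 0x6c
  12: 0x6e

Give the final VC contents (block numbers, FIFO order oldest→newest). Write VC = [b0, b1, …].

VC = [9]

#0 0x49→b9/s1 MISS; vc=[]
#1 0x6c→b13/s1 MISS; vc=[9]
#2 0x4a→b9/s1 VC-HIT; vc=[13]
#3 0x6f→b13/s1 VC-HIT; vc=[9]
#4 0x68→b13/s1 L1-HIT; vc=[9]
#5 0x6b→b13/s1 L1-HIT; vc=[9]
#6 0x4f→b9/s1 VC-HIT; vc=[13]
#7 0x6d→b13/s1 VC-HIT; vc=[9]
#8 0x6d→b13/s1 L1-HIT; vc=[9]
#9 0x4b→b9/s1 VC-HIT; vc=[13]
#10 0x6b→b13/s1 VC-HIT; vc=[9]
#11 0x6c→b13/s1 L1-HIT; vc=[9]
#12 0x6e→b13/s1 L1-HIT; vc=[9]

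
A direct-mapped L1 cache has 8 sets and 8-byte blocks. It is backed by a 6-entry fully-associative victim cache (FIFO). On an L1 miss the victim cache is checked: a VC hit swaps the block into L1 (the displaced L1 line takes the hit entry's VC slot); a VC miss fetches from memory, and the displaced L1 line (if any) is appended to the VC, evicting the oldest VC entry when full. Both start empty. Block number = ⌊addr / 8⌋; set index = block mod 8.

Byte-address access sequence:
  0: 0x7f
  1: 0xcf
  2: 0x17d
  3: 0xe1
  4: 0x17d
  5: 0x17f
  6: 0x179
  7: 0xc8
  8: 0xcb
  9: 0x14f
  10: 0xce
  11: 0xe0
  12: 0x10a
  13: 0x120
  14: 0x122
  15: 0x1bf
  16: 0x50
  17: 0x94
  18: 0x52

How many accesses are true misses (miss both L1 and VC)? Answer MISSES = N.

MISSES = 10

  [0] addr=0x7f blk=15 s=7: MISS | VC []
  [1] addr=0xcf blk=25 s=1: MISS | VC []
  [2] addr=0x17d blk=47 s=7: MISS | VC [15]
  [3] addr=0xe1 blk=28 s=4: MISS | VC [15]
  [4] addr=0x17d blk=47 s=7: L1-HIT | VC [15]
  [5] addr=0x17f blk=47 s=7: L1-HIT | VC [15]
  [6] addr=0x179 blk=47 s=7: L1-HIT | VC [15]
  [7] addr=0xc8 blk=25 s=1: L1-HIT | VC [15]
  [8] addr=0xcb blk=25 s=1: L1-HIT | VC [15]
  [9] addr=0x14f blk=41 s=1: MISS | VC [15, 25]
  [10] addr=0xce blk=25 s=1: VC-HIT | VC [15, 41]
  [11] addr=0xe0 blk=28 s=4: L1-HIT | VC [15, 41]
  [12] addr=0x10a blk=33 s=1: MISS | VC [15, 41, 25]
  [13] addr=0x120 blk=36 s=4: MISS | VC [15, 41, 25, 28]
  [14] addr=0x122 blk=36 s=4: L1-HIT | VC [15, 41, 25, 28]
  [15] addr=0x1bf blk=55 s=7: MISS | VC [15, 41, 25, 28, 47]
  [16] addr=0x50 blk=10 s=2: MISS | VC [15, 41, 25, 28, 47]
  [17] addr=0x94 blk=18 s=2: MISS | VC [15, 41, 25, 28, 47, 10]
  [18] addr=0x52 blk=10 s=2: VC-HIT | VC [15, 41, 25, 28, 47, 18]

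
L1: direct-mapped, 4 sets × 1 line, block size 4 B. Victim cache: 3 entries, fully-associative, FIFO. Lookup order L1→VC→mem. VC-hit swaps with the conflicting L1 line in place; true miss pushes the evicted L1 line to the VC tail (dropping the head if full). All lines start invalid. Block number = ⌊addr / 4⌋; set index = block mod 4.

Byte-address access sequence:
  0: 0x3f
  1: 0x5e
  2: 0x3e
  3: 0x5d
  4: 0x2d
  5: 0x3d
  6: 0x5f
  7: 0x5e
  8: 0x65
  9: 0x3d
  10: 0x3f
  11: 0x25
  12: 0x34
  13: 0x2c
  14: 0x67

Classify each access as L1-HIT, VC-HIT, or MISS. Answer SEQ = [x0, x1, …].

0: 0x3f (blk 15, set 3) → MISS  vc=[]
1: 0x5e (blk 23, set 3) → MISS  vc=[15]
2: 0x3e (blk 15, set 3) → VC-HIT  vc=[23]
3: 0x5d (blk 23, set 3) → VC-HIT  vc=[15]
4: 0x2d (blk 11, set 3) → MISS  vc=[15, 23]
5: 0x3d (blk 15, set 3) → VC-HIT  vc=[11, 23]
6: 0x5f (blk 23, set 3) → VC-HIT  vc=[11, 15]
7: 0x5e (blk 23, set 3) → L1-HIT  vc=[11, 15]
8: 0x65 (blk 25, set 1) → MISS  vc=[11, 15]
9: 0x3d (blk 15, set 3) → VC-HIT  vc=[11, 23]
10: 0x3f (blk 15, set 3) → L1-HIT  vc=[11, 23]
11: 0x25 (blk 9, set 1) → MISS  vc=[11, 23, 25]
12: 0x34 (blk 13, set 1) → MISS  vc=[23, 25, 9]
13: 0x2c (blk 11, set 3) → MISS  vc=[25, 9, 15]
14: 0x67 (blk 25, set 1) → VC-HIT  vc=[13, 9, 15]

SEQ = [MISS, MISS, VC-HIT, VC-HIT, MISS, VC-HIT, VC-HIT, L1-HIT, MISS, VC-HIT, L1-HIT, MISS, MISS, MISS, VC-HIT]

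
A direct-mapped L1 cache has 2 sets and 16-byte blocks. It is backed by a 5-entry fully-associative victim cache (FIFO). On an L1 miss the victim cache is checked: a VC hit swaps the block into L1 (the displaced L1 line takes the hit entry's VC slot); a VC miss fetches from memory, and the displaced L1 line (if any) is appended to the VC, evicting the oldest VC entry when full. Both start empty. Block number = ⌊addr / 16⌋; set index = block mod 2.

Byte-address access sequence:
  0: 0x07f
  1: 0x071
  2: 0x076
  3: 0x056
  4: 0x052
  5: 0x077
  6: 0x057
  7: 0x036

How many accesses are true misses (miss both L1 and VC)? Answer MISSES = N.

0: 0x7f (blk 7, set 1) → MISS  vc=[]
1: 0x71 (blk 7, set 1) → L1-HIT  vc=[]
2: 0x76 (blk 7, set 1) → L1-HIT  vc=[]
3: 0x56 (blk 5, set 1) → MISS  vc=[7]
4: 0x52 (blk 5, set 1) → L1-HIT  vc=[7]
5: 0x77 (blk 7, set 1) → VC-HIT  vc=[5]
6: 0x57 (blk 5, set 1) → VC-HIT  vc=[7]
7: 0x36 (blk 3, set 1) → MISS  vc=[7, 5]

MISSES = 3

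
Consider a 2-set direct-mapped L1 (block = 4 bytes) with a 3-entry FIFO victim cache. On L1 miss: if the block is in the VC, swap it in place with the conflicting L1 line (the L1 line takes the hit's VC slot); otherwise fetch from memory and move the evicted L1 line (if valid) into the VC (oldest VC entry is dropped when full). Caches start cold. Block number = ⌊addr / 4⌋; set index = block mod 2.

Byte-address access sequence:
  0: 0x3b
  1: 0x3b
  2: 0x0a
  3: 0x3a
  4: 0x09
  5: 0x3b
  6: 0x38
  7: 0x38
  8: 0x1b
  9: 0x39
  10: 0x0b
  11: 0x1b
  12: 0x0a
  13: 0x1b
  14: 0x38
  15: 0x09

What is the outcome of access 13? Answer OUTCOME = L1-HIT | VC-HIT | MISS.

OUTCOME = VC-HIT

#0 0x3b→b14/s0 MISS; vc=[]
#1 0x3b→b14/s0 L1-HIT; vc=[]
#2 0xa→b2/s0 MISS; vc=[14]
#3 0x3a→b14/s0 VC-HIT; vc=[2]
#4 0x9→b2/s0 VC-HIT; vc=[14]
#5 0x3b→b14/s0 VC-HIT; vc=[2]
#6 0x38→b14/s0 L1-HIT; vc=[2]
#7 0x38→b14/s0 L1-HIT; vc=[2]
#8 0x1b→b6/s0 MISS; vc=[2,14]
#9 0x39→b14/s0 VC-HIT; vc=[2,6]
#10 0xb→b2/s0 VC-HIT; vc=[14,6]
#11 0x1b→b6/s0 VC-HIT; vc=[14,2]
#12 0xa→b2/s0 VC-HIT; vc=[14,6]
#13 0x1b→b6/s0 VC-HIT; vc=[14,2]
#14 0x38→b14/s0 VC-HIT; vc=[6,2]
#15 0x9→b2/s0 VC-HIT; vc=[6,14]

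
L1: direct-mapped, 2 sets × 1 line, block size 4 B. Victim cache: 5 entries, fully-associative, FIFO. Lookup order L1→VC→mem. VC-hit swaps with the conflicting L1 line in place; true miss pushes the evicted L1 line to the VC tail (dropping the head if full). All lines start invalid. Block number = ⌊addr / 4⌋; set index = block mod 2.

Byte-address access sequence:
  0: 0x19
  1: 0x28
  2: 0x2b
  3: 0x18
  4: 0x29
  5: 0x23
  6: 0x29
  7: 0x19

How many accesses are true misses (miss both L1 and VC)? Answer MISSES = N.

MISSES = 3

#0 0x19→b6/s0 MISS; vc=[]
#1 0x28→b10/s0 MISS; vc=[6]
#2 0x2b→b10/s0 L1-HIT; vc=[6]
#3 0x18→b6/s0 VC-HIT; vc=[10]
#4 0x29→b10/s0 VC-HIT; vc=[6]
#5 0x23→b8/s0 MISS; vc=[6,10]
#6 0x29→b10/s0 VC-HIT; vc=[6,8]
#7 0x19→b6/s0 VC-HIT; vc=[10,8]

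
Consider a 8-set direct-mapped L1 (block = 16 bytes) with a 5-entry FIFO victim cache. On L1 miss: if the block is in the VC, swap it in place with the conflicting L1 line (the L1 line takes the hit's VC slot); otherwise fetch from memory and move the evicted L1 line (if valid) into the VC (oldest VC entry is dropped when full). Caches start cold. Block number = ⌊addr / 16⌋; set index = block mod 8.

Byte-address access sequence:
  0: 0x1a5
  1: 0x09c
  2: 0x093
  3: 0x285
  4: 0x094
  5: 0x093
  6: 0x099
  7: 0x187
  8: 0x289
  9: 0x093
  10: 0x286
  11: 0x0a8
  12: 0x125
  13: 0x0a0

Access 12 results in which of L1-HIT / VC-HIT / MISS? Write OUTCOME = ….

  [0] addr=0x1a5 blk=26 s=2: MISS | VC []
  [1] addr=0x9c blk=9 s=1: MISS | VC []
  [2] addr=0x93 blk=9 s=1: L1-HIT | VC []
  [3] addr=0x285 blk=40 s=0: MISS | VC []
  [4] addr=0x94 blk=9 s=1: L1-HIT | VC []
  [5] addr=0x93 blk=9 s=1: L1-HIT | VC []
  [6] addr=0x99 blk=9 s=1: L1-HIT | VC []
  [7] addr=0x187 blk=24 s=0: MISS | VC [40]
  [8] addr=0x289 blk=40 s=0: VC-HIT | VC [24]
  [9] addr=0x93 blk=9 s=1: L1-HIT | VC [24]
  [10] addr=0x286 blk=40 s=0: L1-HIT | VC [24]
  [11] addr=0xa8 blk=10 s=2: MISS | VC [24, 26]
  [12] addr=0x125 blk=18 s=2: MISS | VC [24, 26, 10]
  [13] addr=0xa0 blk=10 s=2: VC-HIT | VC [24, 26, 18]

OUTCOME = MISS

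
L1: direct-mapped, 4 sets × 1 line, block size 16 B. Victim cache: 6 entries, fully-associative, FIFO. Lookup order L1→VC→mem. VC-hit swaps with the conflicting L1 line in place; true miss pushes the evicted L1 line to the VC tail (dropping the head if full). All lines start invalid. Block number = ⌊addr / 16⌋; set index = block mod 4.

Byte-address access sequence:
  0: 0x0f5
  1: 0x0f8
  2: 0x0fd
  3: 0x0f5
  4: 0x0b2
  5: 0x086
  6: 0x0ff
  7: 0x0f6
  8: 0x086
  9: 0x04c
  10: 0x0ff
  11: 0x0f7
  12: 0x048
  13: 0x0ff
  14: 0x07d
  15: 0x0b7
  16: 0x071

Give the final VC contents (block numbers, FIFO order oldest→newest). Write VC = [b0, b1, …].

#0 0xf5→b15/s3 MISS; vc=[]
#1 0xf8→b15/s3 L1-HIT; vc=[]
#2 0xfd→b15/s3 L1-HIT; vc=[]
#3 0xf5→b15/s3 L1-HIT; vc=[]
#4 0xb2→b11/s3 MISS; vc=[15]
#5 0x86→b8/s0 MISS; vc=[15]
#6 0xff→b15/s3 VC-HIT; vc=[11]
#7 0xf6→b15/s3 L1-HIT; vc=[11]
#8 0x86→b8/s0 L1-HIT; vc=[11]
#9 0x4c→b4/s0 MISS; vc=[11,8]
#10 0xff→b15/s3 L1-HIT; vc=[11,8]
#11 0xf7→b15/s3 L1-HIT; vc=[11,8]
#12 0x48→b4/s0 L1-HIT; vc=[11,8]
#13 0xff→b15/s3 L1-HIT; vc=[11,8]
#14 0x7d→b7/s3 MISS; vc=[11,8,15]
#15 0xb7→b11/s3 VC-HIT; vc=[7,8,15]
#16 0x71→b7/s3 VC-HIT; vc=[11,8,15]

VC = [11, 8, 15]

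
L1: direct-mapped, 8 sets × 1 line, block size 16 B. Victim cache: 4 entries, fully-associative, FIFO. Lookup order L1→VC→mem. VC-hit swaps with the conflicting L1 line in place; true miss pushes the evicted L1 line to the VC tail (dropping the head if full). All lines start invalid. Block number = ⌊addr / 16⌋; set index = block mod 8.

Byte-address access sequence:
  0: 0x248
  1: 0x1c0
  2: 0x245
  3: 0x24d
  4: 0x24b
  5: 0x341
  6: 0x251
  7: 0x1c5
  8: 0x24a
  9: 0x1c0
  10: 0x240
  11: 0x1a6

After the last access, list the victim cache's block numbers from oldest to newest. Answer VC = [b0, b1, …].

#0 0x248→b36/s4 MISS; vc=[]
#1 0x1c0→b28/s4 MISS; vc=[36]
#2 0x245→b36/s4 VC-HIT; vc=[28]
#3 0x24d→b36/s4 L1-HIT; vc=[28]
#4 0x24b→b36/s4 L1-HIT; vc=[28]
#5 0x341→b52/s4 MISS; vc=[28,36]
#6 0x251→b37/s5 MISS; vc=[28,36]
#7 0x1c5→b28/s4 VC-HIT; vc=[52,36]
#8 0x24a→b36/s4 VC-HIT; vc=[52,28]
#9 0x1c0→b28/s4 VC-HIT; vc=[52,36]
#10 0x240→b36/s4 VC-HIT; vc=[52,28]
#11 0x1a6→b26/s2 MISS; vc=[52,28]

VC = [52, 28]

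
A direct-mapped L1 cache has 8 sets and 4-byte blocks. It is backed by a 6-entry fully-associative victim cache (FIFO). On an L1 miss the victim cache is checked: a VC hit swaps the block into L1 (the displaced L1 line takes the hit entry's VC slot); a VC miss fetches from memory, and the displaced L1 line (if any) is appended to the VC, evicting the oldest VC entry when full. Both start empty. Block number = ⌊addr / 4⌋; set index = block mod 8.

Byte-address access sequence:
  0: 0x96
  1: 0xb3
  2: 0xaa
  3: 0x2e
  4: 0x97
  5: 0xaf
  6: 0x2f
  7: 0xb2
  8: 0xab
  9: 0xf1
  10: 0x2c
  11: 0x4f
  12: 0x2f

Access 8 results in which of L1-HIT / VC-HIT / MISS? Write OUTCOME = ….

OUTCOME = L1-HIT

0: 0x96 (blk 37, set 5) → MISS  vc=[]
1: 0xb3 (blk 44, set 4) → MISS  vc=[]
2: 0xaa (blk 42, set 2) → MISS  vc=[]
3: 0x2e (blk 11, set 3) → MISS  vc=[]
4: 0x97 (blk 37, set 5) → L1-HIT  vc=[]
5: 0xaf (blk 43, set 3) → MISS  vc=[11]
6: 0x2f (blk 11, set 3) → VC-HIT  vc=[43]
7: 0xb2 (blk 44, set 4) → L1-HIT  vc=[43]
8: 0xab (blk 42, set 2) → L1-HIT  vc=[43]
9: 0xf1 (blk 60, set 4) → MISS  vc=[43, 44]
10: 0x2c (blk 11, set 3) → L1-HIT  vc=[43, 44]
11: 0x4f (blk 19, set 3) → MISS  vc=[43, 44, 11]
12: 0x2f (blk 11, set 3) → VC-HIT  vc=[43, 44, 19]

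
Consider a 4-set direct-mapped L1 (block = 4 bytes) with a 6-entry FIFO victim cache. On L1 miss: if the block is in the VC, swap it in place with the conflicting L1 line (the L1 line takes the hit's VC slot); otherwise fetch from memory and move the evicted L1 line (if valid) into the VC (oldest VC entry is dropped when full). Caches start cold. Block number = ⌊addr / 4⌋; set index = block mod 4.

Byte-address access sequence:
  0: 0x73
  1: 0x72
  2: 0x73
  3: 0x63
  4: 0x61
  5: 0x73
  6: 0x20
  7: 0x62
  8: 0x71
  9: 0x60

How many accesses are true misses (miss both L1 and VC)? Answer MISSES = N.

MISSES = 3

  [0] addr=0x73 blk=28 s=0: MISS | VC []
  [1] addr=0x72 blk=28 s=0: L1-HIT | VC []
  [2] addr=0x73 blk=28 s=0: L1-HIT | VC []
  [3] addr=0x63 blk=24 s=0: MISS | VC [28]
  [4] addr=0x61 blk=24 s=0: L1-HIT | VC [28]
  [5] addr=0x73 blk=28 s=0: VC-HIT | VC [24]
  [6] addr=0x20 blk=8 s=0: MISS | VC [24, 28]
  [7] addr=0x62 blk=24 s=0: VC-HIT | VC [8, 28]
  [8] addr=0x71 blk=28 s=0: VC-HIT | VC [8, 24]
  [9] addr=0x60 blk=24 s=0: VC-HIT | VC [8, 28]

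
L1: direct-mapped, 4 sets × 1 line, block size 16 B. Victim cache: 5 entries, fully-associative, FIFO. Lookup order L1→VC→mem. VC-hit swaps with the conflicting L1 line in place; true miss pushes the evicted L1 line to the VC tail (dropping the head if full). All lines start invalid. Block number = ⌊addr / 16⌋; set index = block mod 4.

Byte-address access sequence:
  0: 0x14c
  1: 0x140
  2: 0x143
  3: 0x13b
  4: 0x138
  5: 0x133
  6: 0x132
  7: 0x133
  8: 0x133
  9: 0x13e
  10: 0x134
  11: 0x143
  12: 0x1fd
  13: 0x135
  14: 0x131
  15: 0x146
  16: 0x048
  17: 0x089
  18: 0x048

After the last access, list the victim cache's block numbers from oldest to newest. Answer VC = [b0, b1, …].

VC = [31, 20, 8]

0: 0x14c (blk 20, set 0) → MISS  vc=[]
1: 0x140 (blk 20, set 0) → L1-HIT  vc=[]
2: 0x143 (blk 20, set 0) → L1-HIT  vc=[]
3: 0x13b (blk 19, set 3) → MISS  vc=[]
4: 0x138 (blk 19, set 3) → L1-HIT  vc=[]
5: 0x133 (blk 19, set 3) → L1-HIT  vc=[]
6: 0x132 (blk 19, set 3) → L1-HIT  vc=[]
7: 0x133 (blk 19, set 3) → L1-HIT  vc=[]
8: 0x133 (blk 19, set 3) → L1-HIT  vc=[]
9: 0x13e (blk 19, set 3) → L1-HIT  vc=[]
10: 0x134 (blk 19, set 3) → L1-HIT  vc=[]
11: 0x143 (blk 20, set 0) → L1-HIT  vc=[]
12: 0x1fd (blk 31, set 3) → MISS  vc=[19]
13: 0x135 (blk 19, set 3) → VC-HIT  vc=[31]
14: 0x131 (blk 19, set 3) → L1-HIT  vc=[31]
15: 0x146 (blk 20, set 0) → L1-HIT  vc=[31]
16: 0x48 (blk 4, set 0) → MISS  vc=[31, 20]
17: 0x89 (blk 8, set 0) → MISS  vc=[31, 20, 4]
18: 0x48 (blk 4, set 0) → VC-HIT  vc=[31, 20, 8]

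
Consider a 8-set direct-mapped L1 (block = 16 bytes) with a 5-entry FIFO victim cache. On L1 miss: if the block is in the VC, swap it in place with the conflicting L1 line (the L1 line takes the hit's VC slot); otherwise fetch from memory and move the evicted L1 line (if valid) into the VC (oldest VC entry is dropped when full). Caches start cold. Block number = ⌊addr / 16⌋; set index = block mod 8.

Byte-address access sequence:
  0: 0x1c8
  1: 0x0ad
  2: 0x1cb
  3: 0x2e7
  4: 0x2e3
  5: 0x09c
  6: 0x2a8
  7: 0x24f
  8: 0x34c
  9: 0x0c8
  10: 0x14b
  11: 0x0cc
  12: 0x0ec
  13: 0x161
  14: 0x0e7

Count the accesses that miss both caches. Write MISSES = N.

MISSES = 11

  [0] addr=0x1c8 blk=28 s=4: MISS | VC []
  [1] addr=0xad blk=10 s=2: MISS | VC []
  [2] addr=0x1cb blk=28 s=4: L1-HIT | VC []
  [3] addr=0x2e7 blk=46 s=6: MISS | VC []
  [4] addr=0x2e3 blk=46 s=6: L1-HIT | VC []
  [5] addr=0x9c blk=9 s=1: MISS | VC []
  [6] addr=0x2a8 blk=42 s=2: MISS | VC [10]
  [7] addr=0x24f blk=36 s=4: MISS | VC [10, 28]
  [8] addr=0x34c blk=52 s=4: MISS | VC [10, 28, 36]
  [9] addr=0xc8 blk=12 s=4: MISS | VC [10, 28, 36, 52]
  [10] addr=0x14b blk=20 s=4: MISS | VC [10, 28, 36, 52, 12]
  [11] addr=0xcc blk=12 s=4: VC-HIT | VC [10, 28, 36, 52, 20]
  [12] addr=0xec blk=14 s=6: MISS | VC [28, 36, 52, 20, 46]
  [13] addr=0x161 blk=22 s=6: MISS | VC [36, 52, 20, 46, 14]
  [14] addr=0xe7 blk=14 s=6: VC-HIT | VC [36, 52, 20, 46, 22]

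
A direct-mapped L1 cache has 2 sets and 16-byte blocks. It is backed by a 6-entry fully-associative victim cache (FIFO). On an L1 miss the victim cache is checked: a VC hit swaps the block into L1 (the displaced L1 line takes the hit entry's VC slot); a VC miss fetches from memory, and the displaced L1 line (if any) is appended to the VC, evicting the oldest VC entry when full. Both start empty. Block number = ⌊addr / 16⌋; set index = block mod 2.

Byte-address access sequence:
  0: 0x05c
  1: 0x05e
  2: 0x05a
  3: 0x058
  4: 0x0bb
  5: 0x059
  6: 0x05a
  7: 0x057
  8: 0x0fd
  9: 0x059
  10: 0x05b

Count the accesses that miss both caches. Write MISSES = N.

MISSES = 3

0: 0x5c (blk 5, set 1) → MISS  vc=[]
1: 0x5e (blk 5, set 1) → L1-HIT  vc=[]
2: 0x5a (blk 5, set 1) → L1-HIT  vc=[]
3: 0x58 (blk 5, set 1) → L1-HIT  vc=[]
4: 0xbb (blk 11, set 1) → MISS  vc=[5]
5: 0x59 (blk 5, set 1) → VC-HIT  vc=[11]
6: 0x5a (blk 5, set 1) → L1-HIT  vc=[11]
7: 0x57 (blk 5, set 1) → L1-HIT  vc=[11]
8: 0xfd (blk 15, set 1) → MISS  vc=[11, 5]
9: 0x59 (blk 5, set 1) → VC-HIT  vc=[11, 15]
10: 0x5b (blk 5, set 1) → L1-HIT  vc=[11, 15]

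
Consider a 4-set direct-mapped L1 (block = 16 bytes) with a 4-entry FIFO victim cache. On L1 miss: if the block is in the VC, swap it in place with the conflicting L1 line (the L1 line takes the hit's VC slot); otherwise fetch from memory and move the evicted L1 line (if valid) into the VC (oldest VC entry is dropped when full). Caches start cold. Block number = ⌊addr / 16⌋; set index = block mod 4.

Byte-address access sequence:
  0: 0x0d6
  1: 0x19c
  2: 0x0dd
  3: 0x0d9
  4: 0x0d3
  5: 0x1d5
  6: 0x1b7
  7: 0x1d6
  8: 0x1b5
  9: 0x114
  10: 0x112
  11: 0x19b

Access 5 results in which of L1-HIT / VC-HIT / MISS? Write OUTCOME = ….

0: 0xd6 (blk 13, set 1) → MISS  vc=[]
1: 0x19c (blk 25, set 1) → MISS  vc=[13]
2: 0xdd (blk 13, set 1) → VC-HIT  vc=[25]
3: 0xd9 (blk 13, set 1) → L1-HIT  vc=[25]
4: 0xd3 (blk 13, set 1) → L1-HIT  vc=[25]
5: 0x1d5 (blk 29, set 1) → MISS  vc=[25, 13]
6: 0x1b7 (blk 27, set 3) → MISS  vc=[25, 13]
7: 0x1d6 (blk 29, set 1) → L1-HIT  vc=[25, 13]
8: 0x1b5 (blk 27, set 3) → L1-HIT  vc=[25, 13]
9: 0x114 (blk 17, set 1) → MISS  vc=[25, 13, 29]
10: 0x112 (blk 17, set 1) → L1-HIT  vc=[25, 13, 29]
11: 0x19b (blk 25, set 1) → VC-HIT  vc=[17, 13, 29]

OUTCOME = MISS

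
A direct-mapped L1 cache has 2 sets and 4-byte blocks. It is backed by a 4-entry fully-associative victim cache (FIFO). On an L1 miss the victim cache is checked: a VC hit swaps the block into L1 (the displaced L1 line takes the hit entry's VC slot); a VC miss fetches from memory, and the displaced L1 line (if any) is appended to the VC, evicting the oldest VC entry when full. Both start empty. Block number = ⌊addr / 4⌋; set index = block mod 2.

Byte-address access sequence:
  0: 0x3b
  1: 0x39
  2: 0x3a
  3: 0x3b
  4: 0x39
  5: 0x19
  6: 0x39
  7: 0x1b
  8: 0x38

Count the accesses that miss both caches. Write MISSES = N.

  [0] addr=0x3b blk=14 s=0: MISS | VC []
  [1] addr=0x39 blk=14 s=0: L1-HIT | VC []
  [2] addr=0x3a blk=14 s=0: L1-HIT | VC []
  [3] addr=0x3b blk=14 s=0: L1-HIT | VC []
  [4] addr=0x39 blk=14 s=0: L1-HIT | VC []
  [5] addr=0x19 blk=6 s=0: MISS | VC [14]
  [6] addr=0x39 blk=14 s=0: VC-HIT | VC [6]
  [7] addr=0x1b blk=6 s=0: VC-HIT | VC [14]
  [8] addr=0x38 blk=14 s=0: VC-HIT | VC [6]

MISSES = 2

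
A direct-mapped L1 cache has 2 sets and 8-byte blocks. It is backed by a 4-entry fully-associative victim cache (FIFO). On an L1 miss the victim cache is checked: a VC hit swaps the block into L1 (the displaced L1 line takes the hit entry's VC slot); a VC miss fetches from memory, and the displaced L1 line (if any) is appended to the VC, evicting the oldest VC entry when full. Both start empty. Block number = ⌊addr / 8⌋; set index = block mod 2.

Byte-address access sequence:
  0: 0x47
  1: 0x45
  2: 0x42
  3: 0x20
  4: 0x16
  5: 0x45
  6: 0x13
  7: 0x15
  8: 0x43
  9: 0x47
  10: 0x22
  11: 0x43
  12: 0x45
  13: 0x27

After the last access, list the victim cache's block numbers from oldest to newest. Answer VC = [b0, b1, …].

#0 0x47→b8/s0 MISS; vc=[]
#1 0x45→b8/s0 L1-HIT; vc=[]
#2 0x42→b8/s0 L1-HIT; vc=[]
#3 0x20→b4/s0 MISS; vc=[8]
#4 0x16→b2/s0 MISS; vc=[8,4]
#5 0x45→b8/s0 VC-HIT; vc=[2,4]
#6 0x13→b2/s0 VC-HIT; vc=[8,4]
#7 0x15→b2/s0 L1-HIT; vc=[8,4]
#8 0x43→b8/s0 VC-HIT; vc=[2,4]
#9 0x47→b8/s0 L1-HIT; vc=[2,4]
#10 0x22→b4/s0 VC-HIT; vc=[2,8]
#11 0x43→b8/s0 VC-HIT; vc=[2,4]
#12 0x45→b8/s0 L1-HIT; vc=[2,4]
#13 0x27→b4/s0 VC-HIT; vc=[2,8]

VC = [2, 8]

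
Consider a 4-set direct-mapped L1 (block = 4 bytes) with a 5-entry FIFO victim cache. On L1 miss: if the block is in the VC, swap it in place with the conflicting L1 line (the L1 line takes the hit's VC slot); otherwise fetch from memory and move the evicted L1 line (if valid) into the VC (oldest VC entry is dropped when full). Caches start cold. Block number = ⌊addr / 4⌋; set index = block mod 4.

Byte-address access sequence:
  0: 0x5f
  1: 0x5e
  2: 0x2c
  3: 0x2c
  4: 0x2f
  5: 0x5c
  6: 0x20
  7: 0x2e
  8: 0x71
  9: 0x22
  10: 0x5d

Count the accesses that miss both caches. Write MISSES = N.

  [0] addr=0x5f blk=23 s=3: MISS | VC []
  [1] addr=0x5e blk=23 s=3: L1-HIT | VC []
  [2] addr=0x2c blk=11 s=3: MISS | VC [23]
  [3] addr=0x2c blk=11 s=3: L1-HIT | VC [23]
  [4] addr=0x2f blk=11 s=3: L1-HIT | VC [23]
  [5] addr=0x5c blk=23 s=3: VC-HIT | VC [11]
  [6] addr=0x20 blk=8 s=0: MISS | VC [11]
  [7] addr=0x2e blk=11 s=3: VC-HIT | VC [23]
  [8] addr=0x71 blk=28 s=0: MISS | VC [23, 8]
  [9] addr=0x22 blk=8 s=0: VC-HIT | VC [23, 28]
  [10] addr=0x5d blk=23 s=3: VC-HIT | VC [11, 28]

MISSES = 4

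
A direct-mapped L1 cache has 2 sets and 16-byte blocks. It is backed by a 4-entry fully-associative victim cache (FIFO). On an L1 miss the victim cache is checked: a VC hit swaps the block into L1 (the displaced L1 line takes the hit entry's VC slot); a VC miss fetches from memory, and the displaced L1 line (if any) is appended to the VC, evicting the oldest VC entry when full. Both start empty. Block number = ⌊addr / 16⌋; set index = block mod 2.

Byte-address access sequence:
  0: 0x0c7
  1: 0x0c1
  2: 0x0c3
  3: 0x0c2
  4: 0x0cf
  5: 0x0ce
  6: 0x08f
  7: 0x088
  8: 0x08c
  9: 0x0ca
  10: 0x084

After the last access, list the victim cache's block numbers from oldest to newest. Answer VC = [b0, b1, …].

VC = [12]

0: 0xc7 (blk 12, set 0) → MISS  vc=[]
1: 0xc1 (blk 12, set 0) → L1-HIT  vc=[]
2: 0xc3 (blk 12, set 0) → L1-HIT  vc=[]
3: 0xc2 (blk 12, set 0) → L1-HIT  vc=[]
4: 0xcf (blk 12, set 0) → L1-HIT  vc=[]
5: 0xce (blk 12, set 0) → L1-HIT  vc=[]
6: 0x8f (blk 8, set 0) → MISS  vc=[12]
7: 0x88 (blk 8, set 0) → L1-HIT  vc=[12]
8: 0x8c (blk 8, set 0) → L1-HIT  vc=[12]
9: 0xca (blk 12, set 0) → VC-HIT  vc=[8]
10: 0x84 (blk 8, set 0) → VC-HIT  vc=[12]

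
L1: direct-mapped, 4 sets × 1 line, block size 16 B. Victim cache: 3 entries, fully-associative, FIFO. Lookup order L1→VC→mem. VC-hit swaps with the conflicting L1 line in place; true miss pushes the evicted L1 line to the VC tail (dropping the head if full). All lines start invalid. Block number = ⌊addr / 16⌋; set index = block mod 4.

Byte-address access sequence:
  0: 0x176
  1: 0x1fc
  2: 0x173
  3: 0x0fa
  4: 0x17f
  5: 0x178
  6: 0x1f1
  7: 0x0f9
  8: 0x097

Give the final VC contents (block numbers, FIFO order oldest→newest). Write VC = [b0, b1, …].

VC = [23, 31]

  [0] addr=0x176 blk=23 s=3: MISS | VC []
  [1] addr=0x1fc blk=31 s=3: MISS | VC [23]
  [2] addr=0x173 blk=23 s=3: VC-HIT | VC [31]
  [3] addr=0xfa blk=15 s=3: MISS | VC [31, 23]
  [4] addr=0x17f blk=23 s=3: VC-HIT | VC [31, 15]
  [5] addr=0x178 blk=23 s=3: L1-HIT | VC [31, 15]
  [6] addr=0x1f1 blk=31 s=3: VC-HIT | VC [23, 15]
  [7] addr=0xf9 blk=15 s=3: VC-HIT | VC [23, 31]
  [8] addr=0x97 blk=9 s=1: MISS | VC [23, 31]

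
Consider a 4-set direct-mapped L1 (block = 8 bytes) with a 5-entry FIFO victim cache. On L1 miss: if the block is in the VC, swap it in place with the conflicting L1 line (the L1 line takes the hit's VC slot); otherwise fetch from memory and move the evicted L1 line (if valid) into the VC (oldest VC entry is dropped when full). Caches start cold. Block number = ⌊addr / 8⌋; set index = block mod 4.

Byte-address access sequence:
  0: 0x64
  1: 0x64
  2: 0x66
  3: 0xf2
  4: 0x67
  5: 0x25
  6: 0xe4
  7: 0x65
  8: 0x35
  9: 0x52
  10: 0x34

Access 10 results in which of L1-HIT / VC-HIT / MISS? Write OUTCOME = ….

0: 0x64 (blk 12, set 0) → MISS  vc=[]
1: 0x64 (blk 12, set 0) → L1-HIT  vc=[]
2: 0x66 (blk 12, set 0) → L1-HIT  vc=[]
3: 0xf2 (blk 30, set 2) → MISS  vc=[]
4: 0x67 (blk 12, set 0) → L1-HIT  vc=[]
5: 0x25 (blk 4, set 0) → MISS  vc=[12]
6: 0xe4 (blk 28, set 0) → MISS  vc=[12, 4]
7: 0x65 (blk 12, set 0) → VC-HIT  vc=[28, 4]
8: 0x35 (blk 6, set 2) → MISS  vc=[28, 4, 30]
9: 0x52 (blk 10, set 2) → MISS  vc=[28, 4, 30, 6]
10: 0x34 (blk 6, set 2) → VC-HIT  vc=[28, 4, 30, 10]

OUTCOME = VC-HIT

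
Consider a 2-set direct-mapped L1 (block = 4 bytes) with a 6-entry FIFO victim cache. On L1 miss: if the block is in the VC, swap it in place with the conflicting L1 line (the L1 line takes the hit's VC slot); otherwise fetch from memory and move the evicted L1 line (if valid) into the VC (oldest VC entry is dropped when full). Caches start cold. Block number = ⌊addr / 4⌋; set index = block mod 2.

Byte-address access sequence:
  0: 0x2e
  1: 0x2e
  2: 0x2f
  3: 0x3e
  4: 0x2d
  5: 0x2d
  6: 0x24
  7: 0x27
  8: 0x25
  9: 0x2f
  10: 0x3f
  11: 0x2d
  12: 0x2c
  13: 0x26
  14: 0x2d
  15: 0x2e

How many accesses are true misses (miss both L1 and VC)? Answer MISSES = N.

  [0] addr=0x2e blk=11 s=1: MISS | VC []
  [1] addr=0x2e blk=11 s=1: L1-HIT | VC []
  [2] addr=0x2f blk=11 s=1: L1-HIT | VC []
  [3] addr=0x3e blk=15 s=1: MISS | VC [11]
  [4] addr=0x2d blk=11 s=1: VC-HIT | VC [15]
  [5] addr=0x2d blk=11 s=1: L1-HIT | VC [15]
  [6] addr=0x24 blk=9 s=1: MISS | VC [15, 11]
  [7] addr=0x27 blk=9 s=1: L1-HIT | VC [15, 11]
  [8] addr=0x25 blk=9 s=1: L1-HIT | VC [15, 11]
  [9] addr=0x2f blk=11 s=1: VC-HIT | VC [15, 9]
  [10] addr=0x3f blk=15 s=1: VC-HIT | VC [11, 9]
  [11] addr=0x2d blk=11 s=1: VC-HIT | VC [15, 9]
  [12] addr=0x2c blk=11 s=1: L1-HIT | VC [15, 9]
  [13] addr=0x26 blk=9 s=1: VC-HIT | VC [15, 11]
  [14] addr=0x2d blk=11 s=1: VC-HIT | VC [15, 9]
  [15] addr=0x2e blk=11 s=1: L1-HIT | VC [15, 9]

MISSES = 3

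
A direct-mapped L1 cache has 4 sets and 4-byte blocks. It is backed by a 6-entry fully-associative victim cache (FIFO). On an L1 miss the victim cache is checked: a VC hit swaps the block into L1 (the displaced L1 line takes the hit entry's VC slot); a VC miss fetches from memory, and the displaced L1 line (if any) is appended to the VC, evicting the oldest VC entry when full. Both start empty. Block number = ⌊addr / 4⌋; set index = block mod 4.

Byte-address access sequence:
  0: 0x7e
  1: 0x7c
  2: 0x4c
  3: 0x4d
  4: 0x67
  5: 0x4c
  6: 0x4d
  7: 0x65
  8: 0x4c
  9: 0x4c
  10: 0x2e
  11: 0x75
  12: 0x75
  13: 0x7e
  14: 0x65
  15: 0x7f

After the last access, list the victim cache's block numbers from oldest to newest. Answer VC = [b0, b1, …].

VC = [11, 19, 29]

0: 0x7e (blk 31, set 3) → MISS  vc=[]
1: 0x7c (blk 31, set 3) → L1-HIT  vc=[]
2: 0x4c (blk 19, set 3) → MISS  vc=[31]
3: 0x4d (blk 19, set 3) → L1-HIT  vc=[31]
4: 0x67 (blk 25, set 1) → MISS  vc=[31]
5: 0x4c (blk 19, set 3) → L1-HIT  vc=[31]
6: 0x4d (blk 19, set 3) → L1-HIT  vc=[31]
7: 0x65 (blk 25, set 1) → L1-HIT  vc=[31]
8: 0x4c (blk 19, set 3) → L1-HIT  vc=[31]
9: 0x4c (blk 19, set 3) → L1-HIT  vc=[31]
10: 0x2e (blk 11, set 3) → MISS  vc=[31, 19]
11: 0x75 (blk 29, set 1) → MISS  vc=[31, 19, 25]
12: 0x75 (blk 29, set 1) → L1-HIT  vc=[31, 19, 25]
13: 0x7e (blk 31, set 3) → VC-HIT  vc=[11, 19, 25]
14: 0x65 (blk 25, set 1) → VC-HIT  vc=[11, 19, 29]
15: 0x7f (blk 31, set 3) → L1-HIT  vc=[11, 19, 29]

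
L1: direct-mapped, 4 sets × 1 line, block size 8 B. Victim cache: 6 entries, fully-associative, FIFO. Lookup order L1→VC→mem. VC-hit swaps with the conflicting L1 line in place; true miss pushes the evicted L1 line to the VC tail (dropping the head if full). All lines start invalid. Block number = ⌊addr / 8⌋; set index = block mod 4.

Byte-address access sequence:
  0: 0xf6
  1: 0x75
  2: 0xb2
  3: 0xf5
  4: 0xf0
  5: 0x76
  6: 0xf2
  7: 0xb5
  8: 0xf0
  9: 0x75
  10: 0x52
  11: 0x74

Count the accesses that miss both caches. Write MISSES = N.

#0 0xf6→b30/s2 MISS; vc=[]
#1 0x75→b14/s2 MISS; vc=[30]
#2 0xb2→b22/s2 MISS; vc=[30,14]
#3 0xf5→b30/s2 VC-HIT; vc=[22,14]
#4 0xf0→b30/s2 L1-HIT; vc=[22,14]
#5 0x76→b14/s2 VC-HIT; vc=[22,30]
#6 0xf2→b30/s2 VC-HIT; vc=[22,14]
#7 0xb5→b22/s2 VC-HIT; vc=[30,14]
#8 0xf0→b30/s2 VC-HIT; vc=[22,14]
#9 0x75→b14/s2 VC-HIT; vc=[22,30]
#10 0x52→b10/s2 MISS; vc=[22,30,14]
#11 0x74→b14/s2 VC-HIT; vc=[22,30,10]

MISSES = 4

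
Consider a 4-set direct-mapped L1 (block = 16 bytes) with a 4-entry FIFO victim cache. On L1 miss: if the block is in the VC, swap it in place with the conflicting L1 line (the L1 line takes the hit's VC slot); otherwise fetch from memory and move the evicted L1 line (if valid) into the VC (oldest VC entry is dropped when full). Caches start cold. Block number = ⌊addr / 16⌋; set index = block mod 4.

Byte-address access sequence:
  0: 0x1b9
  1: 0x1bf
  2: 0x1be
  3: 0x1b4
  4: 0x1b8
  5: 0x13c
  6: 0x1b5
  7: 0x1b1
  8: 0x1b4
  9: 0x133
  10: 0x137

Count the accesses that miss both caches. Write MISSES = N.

  [0] addr=0x1b9 blk=27 s=3: MISS | VC []
  [1] addr=0x1bf blk=27 s=3: L1-HIT | VC []
  [2] addr=0x1be blk=27 s=3: L1-HIT | VC []
  [3] addr=0x1b4 blk=27 s=3: L1-HIT | VC []
  [4] addr=0x1b8 blk=27 s=3: L1-HIT | VC []
  [5] addr=0x13c blk=19 s=3: MISS | VC [27]
  [6] addr=0x1b5 blk=27 s=3: VC-HIT | VC [19]
  [7] addr=0x1b1 blk=27 s=3: L1-HIT | VC [19]
  [8] addr=0x1b4 blk=27 s=3: L1-HIT | VC [19]
  [9] addr=0x133 blk=19 s=3: VC-HIT | VC [27]
  [10] addr=0x137 blk=19 s=3: L1-HIT | VC [27]

MISSES = 2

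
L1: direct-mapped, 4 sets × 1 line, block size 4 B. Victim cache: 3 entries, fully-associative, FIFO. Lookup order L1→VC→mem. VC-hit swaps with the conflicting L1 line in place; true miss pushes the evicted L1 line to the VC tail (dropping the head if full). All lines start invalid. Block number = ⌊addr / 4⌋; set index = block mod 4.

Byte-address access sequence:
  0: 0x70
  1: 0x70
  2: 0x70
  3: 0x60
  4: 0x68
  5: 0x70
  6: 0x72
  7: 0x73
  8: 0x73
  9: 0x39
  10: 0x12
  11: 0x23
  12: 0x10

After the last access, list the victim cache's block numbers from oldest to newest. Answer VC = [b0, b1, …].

#0 0x70→b28/s0 MISS; vc=[]
#1 0x70→b28/s0 L1-HIT; vc=[]
#2 0x70→b28/s0 L1-HIT; vc=[]
#3 0x60→b24/s0 MISS; vc=[28]
#4 0x68→b26/s2 MISS; vc=[28]
#5 0x70→b28/s0 VC-HIT; vc=[24]
#6 0x72→b28/s0 L1-HIT; vc=[24]
#7 0x73→b28/s0 L1-HIT; vc=[24]
#8 0x73→b28/s0 L1-HIT; vc=[24]
#9 0x39→b14/s2 MISS; vc=[24,26]
#10 0x12→b4/s0 MISS; vc=[24,26,28]
#11 0x23→b8/s0 MISS; vc=[26,28,4]
#12 0x10→b4/s0 VC-HIT; vc=[26,28,8]

VC = [26, 28, 8]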